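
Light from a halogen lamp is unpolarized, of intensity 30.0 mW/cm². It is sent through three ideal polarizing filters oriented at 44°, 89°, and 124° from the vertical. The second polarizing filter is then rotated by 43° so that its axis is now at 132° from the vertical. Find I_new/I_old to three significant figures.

Before rotation:
Unpolarized light through the first polarizer → I₁ = ½ I₀, now polarized at 44°.
I₂ = I₁ cos²(89° − 44°) = 0.5 I₀ · cos²(45°) = 0.25 I₀.
I₃ = I₂ cos²(124° − 89°) = 0.25 I₀ · cos²(35°) = 0.1678 I₀.
After rotation:
Unpolarized light through the first polarizer → I₁ = ½ I₀, now polarized at 44°.
I₂ = I₁ cos²(132° − 44°) = 0.5 I₀ · cos²(88°) = 0.000609 I₀.
I₃ = I₂ cos²(124° − 132°) = 0.000609 I₀ · cos²(8°) = 0.0005972 I₀.
Ratio = 0.0005972 / 0.1678 = 0.00356.

I_new/I_old ≈ 0.00356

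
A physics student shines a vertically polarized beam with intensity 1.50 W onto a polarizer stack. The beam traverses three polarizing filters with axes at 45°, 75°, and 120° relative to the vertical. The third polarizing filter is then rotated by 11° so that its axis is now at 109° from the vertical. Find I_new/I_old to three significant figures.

Before rotation:
By Malus's law, I₁ = I₀ cos²(45° − 0°) = I₀ cos²(45°) = 0.5 I₀.
I₂ = I₁ cos²(75° − 45°) = 0.5 I₀ · cos²(30°) = 0.375 I₀.
I₃ = I₂ cos²(120° − 75°) = 0.375 I₀ · cos²(45°) = 0.1875 I₀.
After rotation:
I₁ = I₀ cos²(45° − 0°) = I₀ cos²(45°) = 0.5 I₀.
I₂ = I₁ cos²(75° − 45°) = 0.5 I₀ · cos²(30°) = 0.375 I₀.
I₃ = I₂ cos²(109° − 75°) = 0.375 I₀ · cos²(34°) = 0.2577 I₀.
Ratio = 0.2577 / 0.1875 = 1.375.

I_new/I_old ≈ 1.37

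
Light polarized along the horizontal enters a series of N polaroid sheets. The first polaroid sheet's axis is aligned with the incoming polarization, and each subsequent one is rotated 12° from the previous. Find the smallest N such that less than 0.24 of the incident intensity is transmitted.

First polarizer is aligned with the polarization: full transmission.
Each further stage multiplies by cos²(12°) = 0.9568.
After N polarizers: T = 0.9568^(N−1). Require T < 0.24 ⇒ N−1 > ln(0.24)/ln(0.9568) = 32.30, so N−1 ≥ 33 and N = 34.
Check: N=34 gives T = 0.2326 < 0.24; N=33 gives T = 0.2432.

N = 34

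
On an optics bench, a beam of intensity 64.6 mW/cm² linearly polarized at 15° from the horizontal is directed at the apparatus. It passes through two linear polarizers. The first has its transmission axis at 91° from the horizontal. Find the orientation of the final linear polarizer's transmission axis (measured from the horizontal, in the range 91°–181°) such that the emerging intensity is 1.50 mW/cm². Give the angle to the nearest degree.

By Malus's law, I₁ = I₀ cos²(91° − 15°) = I₀ cos²(76°) = 0.05853 I₀.
Target fraction: 1.50 / 64.6 mW/cm² = 0.02322 of I₀.
Need I₂/I₀ = 0.02322, so cos²(θ − 91°) = 0.02322 / 0.05853 = 0.3967.
θ − 91° = arccos(√0.3967) = 51.0°, giving θ ≈ 91 + 51.0 = 142.0°.

θ ≈ 142°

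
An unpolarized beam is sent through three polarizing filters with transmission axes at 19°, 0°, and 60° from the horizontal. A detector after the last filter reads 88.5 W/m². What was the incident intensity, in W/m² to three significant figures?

I₀ ≈ 792 W/m²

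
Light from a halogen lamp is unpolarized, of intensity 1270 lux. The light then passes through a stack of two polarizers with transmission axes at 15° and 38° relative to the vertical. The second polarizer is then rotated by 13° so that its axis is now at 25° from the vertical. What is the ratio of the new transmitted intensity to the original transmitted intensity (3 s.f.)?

Before rotation:
Unpolarized light through the first polarizer → I₁ = ½ I₀, now polarized at 15°.
I₂ = I₁ cos²(38° − 15°) = 0.5 I₀ · cos²(23°) = 0.4237 I₀.
After rotation:
Unpolarized light through the first polarizer → I₁ = ½ I₀, now polarized at 15°.
I₂ = I₁ cos²(25° − 15°) = 0.5 I₀ · cos²(10°) = 0.4849 I₀.
Ratio = 0.4849 / 0.4237 = 1.145.

I_new/I_old ≈ 1.14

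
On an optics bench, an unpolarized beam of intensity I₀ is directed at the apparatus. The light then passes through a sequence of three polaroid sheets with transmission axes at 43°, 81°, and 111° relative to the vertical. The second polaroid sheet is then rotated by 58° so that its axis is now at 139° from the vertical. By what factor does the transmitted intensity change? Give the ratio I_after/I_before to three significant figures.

I_new/I_old ≈ 0.0183

Before rotation:
Unpolarized light through the first polarizer → I₁ = ½ I₀, now polarized at 43°.
I₂ = I₁ cos²(81° − 43°) = 0.5 I₀ · cos²(38°) = 0.3105 I₀.
I₃ = I₂ cos²(111° − 81°) = 0.3105 I₀ · cos²(30°) = 0.2329 I₀.
After rotation:
Unpolarized light through the first polarizer → I₁ = ½ I₀, now polarized at 43°.
Angle between axes 1 and 2: 84°. I₂ = 0.5 I₀ · cos²(84°) = 0.005463 I₀.
I₃ = I₂ cos²(111° − 139°) = 0.005463 I₀ · cos²(28°) = 0.004259 I₀.
Ratio = 0.004259 / 0.2329 = 0.01829.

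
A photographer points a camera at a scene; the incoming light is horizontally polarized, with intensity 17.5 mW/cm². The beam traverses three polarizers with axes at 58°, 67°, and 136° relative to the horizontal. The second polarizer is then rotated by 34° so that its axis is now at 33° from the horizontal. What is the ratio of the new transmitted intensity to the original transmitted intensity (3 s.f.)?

Before rotation:
I₁ = I₀ cos²(58° − 0°) = I₀ cos²(58°) = 0.2808 I₀.
I₂ = I₁ cos²(67° − 58°) = 0.2808 I₀ · cos²(9°) = 0.2739 I₀.
I₃ = I₂ cos²(136° − 67°) = 0.2739 I₀ · cos²(69°) = 0.03518 I₀.
After rotation:
I₁ = I₀ cos²(58° − 0°) = I₀ cos²(58°) = 0.2808 I₀.
I₂ = I₁ cos²(33° − 58°) = 0.2808 I₀ · cos²(25°) = 0.2307 I₀.
Angle between axes 2 and 3: 77°. I₃ = 0.2307 I₀ · cos²(77°) = 0.01167 I₀.
Ratio = 0.01167 / 0.03518 = 0.3318.

I_new/I_old ≈ 0.332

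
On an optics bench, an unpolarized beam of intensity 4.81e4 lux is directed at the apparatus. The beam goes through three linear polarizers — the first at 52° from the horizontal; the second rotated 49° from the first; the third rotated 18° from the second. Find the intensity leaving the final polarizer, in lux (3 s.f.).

Unpolarized light through the first polarizer → I₁ = 4.81e4 lux/2 = 2.405e+04 lux, polarized at 52°.
I₂ = I₁ · cos²(49°) = 2.405e+04 · 0.4304 = 1.035e+04 lux.
I₃ = I₂ · cos²(18°) = 1.035e+04 · 0.9045 = 9363 lux.

I ≈ 9360 lux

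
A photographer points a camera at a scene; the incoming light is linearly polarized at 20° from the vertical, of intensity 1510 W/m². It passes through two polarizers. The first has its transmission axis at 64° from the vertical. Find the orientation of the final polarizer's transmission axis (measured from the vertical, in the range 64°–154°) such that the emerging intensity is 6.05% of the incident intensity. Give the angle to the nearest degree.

θ ≈ 134°

By Malus's law, I₁ = I₀ cos²(64° − 20°) = I₀ cos²(44°) = 0.5174 I₀.
Need I₂/I₀ = 0.0605, so cos²(θ − 64°) = 0.0605 / 0.5174 = 0.1169.
θ − 64° = arccos(√0.1169) = 70.0°, giving θ ≈ 64 + 70.0 = 134.0°.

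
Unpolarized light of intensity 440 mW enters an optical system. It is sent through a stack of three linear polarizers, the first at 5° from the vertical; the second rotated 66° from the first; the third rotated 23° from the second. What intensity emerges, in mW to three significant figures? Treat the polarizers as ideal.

Unpolarized light through the first polarizer → I₁ = 440 mW/2 = 220 mW, polarized at 5°.
I₂ = I₁ · cos²(66°) = 220 · 0.1654 = 36.4 mW.
I₃ = I₂ · cos²(23°) = 36.4 · 0.8473 = 30.84 mW.

I ≈ 30.8 mW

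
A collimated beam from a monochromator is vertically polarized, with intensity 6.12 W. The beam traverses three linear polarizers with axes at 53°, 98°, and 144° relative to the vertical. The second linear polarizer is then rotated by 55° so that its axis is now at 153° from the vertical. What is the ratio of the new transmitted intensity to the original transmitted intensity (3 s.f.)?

I_new/I_old ≈ 0.122

Before rotation:
By Malus's law, I₁ = I₀ cos²(53° − 0°) = I₀ cos²(53°) = 0.3622 I₀.
I₂ = I₁ cos²(98° − 53°) = 0.3622 I₀ · cos²(45°) = 0.1811 I₀.
I₃ = I₂ cos²(144° − 98°) = 0.1811 I₀ · cos²(46°) = 0.08739 I₀.
After rotation:
I₁ = I₀ cos²(53° − 0°) = I₀ cos²(53°) = 0.3622 I₀.
Angle between axes 1 and 2: 80°. I₂ = 0.3622 I₀ · cos²(80°) = 0.01092 I₀.
I₃ = I₂ cos²(144° − 153°) = 0.01092 I₀ · cos²(9°) = 0.01065 I₀.
Ratio = 0.01065 / 0.08739 = 0.1219.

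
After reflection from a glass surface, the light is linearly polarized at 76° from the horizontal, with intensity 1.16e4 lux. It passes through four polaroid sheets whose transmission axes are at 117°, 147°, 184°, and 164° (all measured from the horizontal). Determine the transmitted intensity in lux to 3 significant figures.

I₁ = 1.16e4 lux · cos²(41°) = 6607 lux.
I₂ = I₁ · cos²(30°) = 6607 · 0.75 = 4955 lux.
I₃ = I₂ · cos²(37°) = 4955 · 0.6378 = 3161 lux.
I₄ = I₃ · cos²(20°) = 3161 · 0.883 = 2791 lux.

I ≈ 2790 lux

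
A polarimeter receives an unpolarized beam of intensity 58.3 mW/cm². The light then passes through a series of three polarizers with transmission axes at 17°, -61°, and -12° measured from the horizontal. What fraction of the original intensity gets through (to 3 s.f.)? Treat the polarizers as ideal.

I/I₀ ≈ 0.00930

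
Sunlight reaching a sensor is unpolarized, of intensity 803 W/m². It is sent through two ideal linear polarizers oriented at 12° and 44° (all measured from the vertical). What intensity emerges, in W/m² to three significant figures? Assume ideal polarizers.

I ≈ 289 W/m²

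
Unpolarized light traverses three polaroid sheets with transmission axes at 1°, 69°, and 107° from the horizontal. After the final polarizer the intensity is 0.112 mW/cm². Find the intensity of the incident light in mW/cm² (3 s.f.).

I₀ ≈ 2.57 mW/cm²

Unpolarized light through the first polarizer → I₁ = ½ I₀, now polarized at 1°.
I₂ = I₁ cos²(69° − 1°) = 0.5 I₀ · cos²(68°) = 0.07017 I₀.
I₃ = I₂ cos²(107° − 69°) = 0.07017 I₀ · cos²(38°) = 0.04357 I₀.
So 0.112 mW/cm² = 0.04357 I₀, giving I₀ = 0.112/0.04357 = 2.571 mW/cm².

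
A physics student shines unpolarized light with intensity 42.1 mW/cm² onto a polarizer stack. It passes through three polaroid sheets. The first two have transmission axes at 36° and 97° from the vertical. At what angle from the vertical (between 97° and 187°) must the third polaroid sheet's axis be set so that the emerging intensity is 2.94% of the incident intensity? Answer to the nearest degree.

Unpolarized light through the first polarizer → I₁ = ½ I₀, now polarized at 36°.
I₂ = I₁ cos²(97° − 36°) = 0.5 I₀ · cos²(61°) = 0.1175 I₀.
Need I₃/I₀ = 0.0294, so cos²(θ − 97°) = 0.0294 / 0.1175 = 0.2502.
θ − 97° = arccos(√0.2502) = 60.0°, giving θ ≈ 97 + 60.0 = 157.0°.

θ ≈ 157°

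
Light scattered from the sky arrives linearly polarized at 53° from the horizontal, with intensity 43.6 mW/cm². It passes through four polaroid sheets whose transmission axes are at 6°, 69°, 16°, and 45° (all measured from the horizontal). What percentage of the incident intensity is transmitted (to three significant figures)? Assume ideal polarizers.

I₁ = 43.6 mW/cm² · cos²(47°) = 20.28 mW/cm².
I₂ = I₁ · cos²(63°) = 20.28 · 0.2061 = 4.18 mW/cm².
I₃ = I₂ · cos²(53°) = 4.18 · 0.3622 = 1.514 mW/cm².
I₄ = I₃ · cos²(29°) = 1.514 · 0.765 = 1.158 mW/cm².
That is 2.656% of the incident intensity.

≈ 2.66%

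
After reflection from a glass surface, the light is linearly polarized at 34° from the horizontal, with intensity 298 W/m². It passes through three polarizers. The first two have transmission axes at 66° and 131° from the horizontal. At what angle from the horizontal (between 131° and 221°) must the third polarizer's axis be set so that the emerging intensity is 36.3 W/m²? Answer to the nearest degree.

I₁ = I₀ cos²(66° − 34°) = I₀ cos²(32°) = 0.7192 I₀.
I₂ = I₁ cos²(131° − 66°) = 0.7192 I₀ · cos²(65°) = 0.1285 I₀.
Target fraction: 36.3 / 298 W/m² = 0.1218 of I₀.
Need I₃/I₀ = 0.1218, so cos²(θ − 131°) = 0.1218 / 0.1285 = 0.9483.
θ − 131° = arccos(√0.9483) = 13.1°, giving θ ≈ 131 + 13.1 = 144.1°.

θ ≈ 144°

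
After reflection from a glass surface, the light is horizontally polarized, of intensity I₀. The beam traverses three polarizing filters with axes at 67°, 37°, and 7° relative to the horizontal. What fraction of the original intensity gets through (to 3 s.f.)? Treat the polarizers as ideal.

I₁ = I₀ cos²(67° − 0°) = I₀ cos²(67°) = 0.1527 I₀.
I₂ = I₁ cos²(37° − 67°) = 0.1527 I₀ · cos²(30°) = 0.1145 I₀.
I₃ = I₂ cos²(7° − 37°) = 0.1145 I₀ · cos²(30°) = 0.08588 I₀.
Transmitted fraction = 0.08588.

≈ 0.0859 I₀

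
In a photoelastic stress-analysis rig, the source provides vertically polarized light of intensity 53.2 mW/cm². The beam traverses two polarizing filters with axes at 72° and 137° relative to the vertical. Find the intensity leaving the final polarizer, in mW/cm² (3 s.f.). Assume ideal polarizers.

I ≈ 0.907 mW/cm²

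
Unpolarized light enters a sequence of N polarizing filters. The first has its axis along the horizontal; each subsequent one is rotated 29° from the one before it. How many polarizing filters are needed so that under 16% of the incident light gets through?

N = 6

First polarizer halves the unpolarized light: factor 1/2.
Each further stage multiplies by cos²(29°) = 0.765.
After N polarizers: T = 0.5·0.765^(N−1). Require T < 0.16 ⇒ N−1 > ln(0.16/0.5)/ln(0.765) = 4.25, so N−1 ≥ 5 and N = 6.
Check: N=6 gives T = 0.131 < 0.16; N=5 gives T = 0.1712.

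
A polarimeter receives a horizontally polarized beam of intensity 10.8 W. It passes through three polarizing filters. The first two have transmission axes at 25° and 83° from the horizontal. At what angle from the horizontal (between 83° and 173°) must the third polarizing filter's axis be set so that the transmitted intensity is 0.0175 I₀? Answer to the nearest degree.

θ ≈ 157°

I₁ = I₀ cos²(25° − 0°) = I₀ cos²(25°) = 0.8214 I₀.
I₂ = I₁ cos²(83° − 25°) = 0.8214 I₀ · cos²(58°) = 0.2307 I₀.
Need I₃/I₀ = 0.0175, so cos²(θ − 83°) = 0.0175 / 0.2307 = 0.07587.
θ − 83° = arccos(√0.07587) = 74.0°, giving θ ≈ 83 + 74.0 = 157.0°.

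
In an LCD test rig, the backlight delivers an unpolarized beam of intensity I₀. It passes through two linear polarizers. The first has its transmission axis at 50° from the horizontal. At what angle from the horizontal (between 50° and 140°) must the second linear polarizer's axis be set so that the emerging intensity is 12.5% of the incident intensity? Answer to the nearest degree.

Unpolarized light through the first polarizer → I₁ = ½ I₀, now polarized at 50°.
Need I₂/I₀ = 0.125, so cos²(θ − 50°) = 0.125 / 0.5 = 0.25.
θ − 50° = arccos(√0.25) = 60.0°, giving θ ≈ 50 + 60.0 = 110.0°.

θ ≈ 110°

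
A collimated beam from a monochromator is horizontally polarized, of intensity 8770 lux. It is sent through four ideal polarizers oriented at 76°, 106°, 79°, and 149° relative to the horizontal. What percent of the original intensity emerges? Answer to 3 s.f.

By Malus's law, I₁ = 8770 lux · cos²(76°) = 513.3 lux.
I₂ = I₁ · cos²(30°) = 513.3 · 0.75 = 385 lux.
I₃ = I₂ · cos²(27°) = 385 · 0.7939 = 305.6 lux.
I₄ = I₃ · cos²(70°) = 305.6 · 0.117 = 35.75 lux.
That is 0.4076% of the incident intensity.

≈ 0.408%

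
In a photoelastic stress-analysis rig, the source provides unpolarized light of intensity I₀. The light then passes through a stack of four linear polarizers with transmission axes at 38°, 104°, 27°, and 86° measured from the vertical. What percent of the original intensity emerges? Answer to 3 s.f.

≈ 0.111%

Unpolarized light through the first polarizer → I₁ = ½ I₀, now polarized at 38°.
I₂ = I₁ cos²(104° − 38°) = 0.5 I₀ · cos²(66°) = 0.08272 I₀.
I₃ = I₂ cos²(27° − 104°) = 0.08272 I₀ · cos²(77°) = 0.004186 I₀.
I₄ = I₃ cos²(86° − 27°) = 0.004186 I₀ · cos²(59°) = 0.00111 I₀.
That is 0.111% of the incident intensity.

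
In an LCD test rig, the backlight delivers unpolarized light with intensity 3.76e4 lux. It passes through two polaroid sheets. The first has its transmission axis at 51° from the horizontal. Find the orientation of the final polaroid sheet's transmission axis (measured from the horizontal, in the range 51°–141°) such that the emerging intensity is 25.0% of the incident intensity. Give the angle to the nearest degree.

θ ≈ 96°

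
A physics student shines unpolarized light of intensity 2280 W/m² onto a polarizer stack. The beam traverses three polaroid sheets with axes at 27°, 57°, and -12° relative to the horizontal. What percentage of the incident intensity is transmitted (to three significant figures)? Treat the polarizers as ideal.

≈ 4.82%

Unpolarized light through the first polarizer → I₁ = 2280 W/m²/2 = 1140 W/m², polarized at 27°.
I₂ = I₁ · cos²(30°) = 1140 · 0.75 = 855 W/m².
I₃ = I₂ · cos²(69°) = 855 · 0.1284 = 109.8 W/m².
That is 4.816% of the incident intensity.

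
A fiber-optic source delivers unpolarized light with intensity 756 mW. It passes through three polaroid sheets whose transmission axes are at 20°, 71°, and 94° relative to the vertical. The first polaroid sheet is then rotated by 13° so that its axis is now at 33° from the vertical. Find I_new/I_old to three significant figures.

I_new/I_old ≈ 1.57

Before rotation:
Unpolarized light through the first polarizer → I₁ = ½ I₀, now polarized at 20°.
I₂ = I₁ cos²(71° − 20°) = 0.5 I₀ · cos²(51°) = 0.198 I₀.
I₃ = I₂ cos²(94° − 71°) = 0.198 I₀ · cos²(23°) = 0.1678 I₀.
After rotation:
Unpolarized light through the first polarizer → I₁ = ½ I₀, now polarized at 33°.
I₂ = I₁ cos²(71° − 33°) = 0.5 I₀ · cos²(38°) = 0.3105 I₀.
I₃ = I₂ cos²(94° − 71°) = 0.3105 I₀ · cos²(23°) = 0.2631 I₀.
Ratio = 0.2631 / 0.1678 = 1.568.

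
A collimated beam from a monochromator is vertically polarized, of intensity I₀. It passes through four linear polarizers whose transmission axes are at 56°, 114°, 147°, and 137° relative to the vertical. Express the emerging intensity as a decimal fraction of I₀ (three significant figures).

I₁ = I₀ cos²(56° − 0°) = I₀ cos²(56°) = 0.3127 I₀.
I₂ = I₁ cos²(114° − 56°) = 0.3127 I₀ · cos²(58°) = 0.08781 I₀.
I₃ = I₂ cos²(147° − 114°) = 0.08781 I₀ · cos²(33°) = 0.06176 I₀.
I₄ = I₃ cos²(137° − 147°) = 0.06176 I₀ · cos²(10°) = 0.0599 I₀.
Transmitted fraction = 0.0599.

≈ 0.0599 I₀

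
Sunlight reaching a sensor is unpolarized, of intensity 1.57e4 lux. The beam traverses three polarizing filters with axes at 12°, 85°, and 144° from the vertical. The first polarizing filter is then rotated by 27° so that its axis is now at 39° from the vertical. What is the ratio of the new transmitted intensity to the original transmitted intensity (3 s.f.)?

Before rotation:
Unpolarized light through the first polarizer → I₁ = ½ I₀, now polarized at 12°.
I₂ = I₁ cos²(85° − 12°) = 0.5 I₀ · cos²(73°) = 0.04274 I₀.
I₃ = I₂ cos²(144° − 85°) = 0.04274 I₀ · cos²(59°) = 0.01134 I₀.
After rotation:
Unpolarized light through the first polarizer → I₁ = ½ I₀, now polarized at 39°.
I₂ = I₁ cos²(85° − 39°) = 0.5 I₀ · cos²(46°) = 0.2413 I₀.
I₃ = I₂ cos²(144° − 85°) = 0.2413 I₀ · cos²(59°) = 0.064 I₀.
Ratio = 0.064 / 0.01134 = 5.645.

I_new/I_old ≈ 5.65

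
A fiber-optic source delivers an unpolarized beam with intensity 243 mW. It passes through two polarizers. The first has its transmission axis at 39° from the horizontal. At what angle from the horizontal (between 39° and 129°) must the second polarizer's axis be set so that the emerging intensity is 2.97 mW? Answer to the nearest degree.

θ ≈ 120°

Unpolarized light through the first polarizer → I₁ = ½ I₀, now polarized at 39°.
Target fraction: 2.97 / 243 mW = 0.01222 of I₀.
Need I₂/I₀ = 0.01222, so cos²(θ − 39°) = 0.01222 / 0.5 = 0.02444.
θ − 39° = arccos(√0.02444) = 81.0°, giving θ ≈ 39 + 81.0 = 120.0°.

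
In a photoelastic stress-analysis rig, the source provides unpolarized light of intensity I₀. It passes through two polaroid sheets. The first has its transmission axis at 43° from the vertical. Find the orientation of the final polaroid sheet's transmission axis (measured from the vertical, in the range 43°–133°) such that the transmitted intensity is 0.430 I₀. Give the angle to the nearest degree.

θ ≈ 65°

Unpolarized light through the first polarizer → I₁ = ½ I₀, now polarized at 43°.
Need I₂/I₀ = 0.43, so cos²(θ − 43°) = 0.43 / 0.5 = 0.86.
θ − 43° = arccos(√0.86) = 22.0°, giving θ ≈ 43 + 22.0 = 65.0°.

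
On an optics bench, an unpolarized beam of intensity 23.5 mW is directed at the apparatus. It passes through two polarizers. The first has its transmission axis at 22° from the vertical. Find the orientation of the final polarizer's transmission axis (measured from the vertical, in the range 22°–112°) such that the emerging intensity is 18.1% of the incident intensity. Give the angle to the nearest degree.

θ ≈ 75°

Unpolarized light through the first polarizer → I₁ = ½ I₀, now polarized at 22°.
Need I₂/I₀ = 0.181, so cos²(θ − 22°) = 0.181 / 0.5 = 0.362.
θ − 22° = arccos(√0.362) = 53.0°, giving θ ≈ 22 + 53.0 = 75.0°.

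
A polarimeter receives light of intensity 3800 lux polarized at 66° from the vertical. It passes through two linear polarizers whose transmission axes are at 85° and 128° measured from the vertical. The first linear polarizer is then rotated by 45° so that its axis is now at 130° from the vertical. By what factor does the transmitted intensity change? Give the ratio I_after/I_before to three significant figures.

Before rotation:
By Malus's law, I₁ = I₀ cos²(85° − 66°) = I₀ cos²(19°) = 0.894 I₀.
I₂ = I₁ cos²(128° − 85°) = 0.894 I₀ · cos²(43°) = 0.4782 I₀.
After rotation:
I₁ = I₀ cos²(130° − 66°) = I₀ cos²(64°) = 0.1922 I₀.
I₂ = I₁ cos²(128° − 130°) = 0.1922 I₀ · cos²(2°) = 0.1919 I₀.
Ratio = 0.1919 / 0.4782 = 0.4014.

I_new/I_old ≈ 0.401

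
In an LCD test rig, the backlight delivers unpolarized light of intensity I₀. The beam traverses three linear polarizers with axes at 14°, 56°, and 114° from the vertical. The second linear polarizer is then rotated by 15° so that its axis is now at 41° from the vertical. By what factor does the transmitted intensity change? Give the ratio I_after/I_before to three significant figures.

Before rotation:
Unpolarized light through the first polarizer → I₁ = ½ I₀, now polarized at 14°.
I₂ = I₁ cos²(56° − 14°) = 0.5 I₀ · cos²(42°) = 0.2761 I₀.
I₃ = I₂ cos²(114° − 56°) = 0.2761 I₀ · cos²(58°) = 0.07754 I₀.
After rotation:
Unpolarized light through the first polarizer → I₁ = ½ I₀, now polarized at 14°.
I₂ = I₁ cos²(41° − 14°) = 0.5 I₀ · cos²(27°) = 0.3969 I₀.
I₃ = I₂ cos²(114° − 41°) = 0.3969 I₀ · cos²(73°) = 0.03393 I₀.
Ratio = 0.03393 / 0.07754 = 0.4376.

I_new/I_old ≈ 0.438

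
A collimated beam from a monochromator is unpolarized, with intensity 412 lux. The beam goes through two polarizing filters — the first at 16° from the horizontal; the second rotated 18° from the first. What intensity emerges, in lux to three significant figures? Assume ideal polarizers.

I ≈ 186 lux

Unpolarized light through the first polarizer → I₁ = 412 lux/2 = 206 lux, polarized at 16°.
I₂ = I₁ · cos²(18°) = 206 · 0.9045 = 186.3 lux.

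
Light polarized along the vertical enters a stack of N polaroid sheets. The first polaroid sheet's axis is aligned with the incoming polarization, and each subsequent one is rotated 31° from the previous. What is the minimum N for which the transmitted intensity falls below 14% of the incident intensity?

First polarizer is aligned with the polarization: full transmission.
Each further stage multiplies by cos²(31°) = 0.7347.
After N polarizers: T = 0.7347^(N−1). Require T < 0.14 ⇒ N−1 > ln(0.14)/ln(0.7347) = 6.38, so N−1 ≥ 7 and N = 8.
Check: N=8 gives T = 0.1156 < 0.14; N=7 gives T = 0.1573.

N = 8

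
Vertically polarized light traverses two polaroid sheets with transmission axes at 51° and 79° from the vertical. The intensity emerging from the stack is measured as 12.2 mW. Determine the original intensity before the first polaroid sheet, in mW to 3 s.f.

I₀ ≈ 39.5 mW

By Malus's law, I₁ = I₀ cos²(51° − 0°) = I₀ cos²(51°) = 0.396 I₀.
I₂ = I₁ cos²(79° − 51°) = 0.396 I₀ · cos²(28°) = 0.3088 I₀.
So 12.2 mW = 0.3088 I₀, giving I₀ = 12.2/0.3088 = 39.51 mW.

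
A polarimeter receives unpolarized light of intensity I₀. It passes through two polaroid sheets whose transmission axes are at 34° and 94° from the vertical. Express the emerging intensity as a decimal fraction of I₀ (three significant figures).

≈ 0.125 I₀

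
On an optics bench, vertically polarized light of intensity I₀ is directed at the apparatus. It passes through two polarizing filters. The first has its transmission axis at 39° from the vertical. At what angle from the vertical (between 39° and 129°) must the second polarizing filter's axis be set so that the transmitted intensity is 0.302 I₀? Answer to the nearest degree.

θ ≈ 84°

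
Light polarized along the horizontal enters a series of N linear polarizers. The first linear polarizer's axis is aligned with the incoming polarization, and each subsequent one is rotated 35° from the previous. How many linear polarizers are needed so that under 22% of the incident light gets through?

N = 5

First polarizer is aligned with the polarization: full transmission.
Each further stage multiplies by cos²(35°) = 0.671.
After N polarizers: T = 0.671^(N−1). Require T < 0.22 ⇒ N−1 > ln(0.22)/ln(0.671) = 3.80, so N−1 ≥ 4 and N = 5.
Check: N=5 gives T = 0.2027 < 0.22; N=4 gives T = 0.3021.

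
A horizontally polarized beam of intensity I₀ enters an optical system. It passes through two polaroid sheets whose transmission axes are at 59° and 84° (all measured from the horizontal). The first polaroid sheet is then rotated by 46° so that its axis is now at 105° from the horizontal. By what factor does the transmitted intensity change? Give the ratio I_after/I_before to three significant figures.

I_new/I_old ≈ 0.268

Before rotation:
I₁ = I₀ cos²(59° − 0°) = I₀ cos²(59°) = 0.2653 I₀.
I₂ = I₁ cos²(84° − 59°) = 0.2653 I₀ · cos²(25°) = 0.2179 I₀.
After rotation:
I₁ = I₀ cos²(105° − 0°) = I₀ cos²(75°) = 0.06699 I₀.
I₂ = I₁ cos²(84° − 105°) = 0.06699 I₀ · cos²(21°) = 0.05838 I₀.
Ratio = 0.05838 / 0.2179 = 0.268.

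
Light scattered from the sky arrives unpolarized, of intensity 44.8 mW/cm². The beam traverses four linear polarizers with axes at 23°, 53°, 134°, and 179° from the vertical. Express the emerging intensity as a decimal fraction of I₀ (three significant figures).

I/I₀ ≈ 0.00459

Unpolarized light through the first polarizer → I₁ = 44.8 mW/cm²/2 = 22.4 mW/cm², polarized at 23°.
I₂ = I₁ · cos²(30°) = 22.4 · 0.75 = 16.8 mW/cm².
I₃ = I₂ · cos²(81°) = 16.8 · 0.02447 = 0.4111 mW/cm².
I₄ = I₃ · cos²(45°) = 0.4111 · 0.5 = 0.2056 mW/cm².
Transmitted fraction = 0.004588.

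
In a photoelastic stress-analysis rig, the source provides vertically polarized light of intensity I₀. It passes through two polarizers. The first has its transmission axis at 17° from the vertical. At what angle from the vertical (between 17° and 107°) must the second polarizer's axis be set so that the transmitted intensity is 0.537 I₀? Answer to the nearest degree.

By Malus's law, I₁ = I₀ cos²(17° − 0°) = I₀ cos²(17°) = 0.9145 I₀.
Need I₂/I₀ = 0.537, so cos²(θ − 17°) = 0.537 / 0.9145 = 0.5872.
θ − 17° = arccos(√0.5872) = 40.0°, giving θ ≈ 17 + 40.0 = 57.0°.

θ ≈ 57°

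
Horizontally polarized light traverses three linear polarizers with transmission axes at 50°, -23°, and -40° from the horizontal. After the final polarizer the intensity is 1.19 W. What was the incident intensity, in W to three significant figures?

By Malus's law, I₁ = I₀ cos²(50° − 0°) = I₀ cos²(50°) = 0.4132 I₀.
I₂ = I₁ cos²(-23° − 50°) = 0.4132 I₀ · cos²(73°) = 0.03532 I₀.
I₃ = I₂ cos²(-40° + 23°) = 0.03532 I₀ · cos²(17°) = 0.0323 I₀.
So 1.19 W = 0.0323 I₀, giving I₀ = 1.19/0.0323 = 36.84 W.

I₀ ≈ 36.8 W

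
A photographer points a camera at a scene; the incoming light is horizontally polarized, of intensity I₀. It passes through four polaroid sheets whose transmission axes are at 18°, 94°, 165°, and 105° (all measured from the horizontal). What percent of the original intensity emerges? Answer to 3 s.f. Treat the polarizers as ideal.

≈ 0.140%

By Malus's law, I₁ = I₀ cos²(18° − 0°) = I₀ cos²(18°) = 0.9045 I₀.
I₂ = I₁ cos²(94° − 18°) = 0.9045 I₀ · cos²(76°) = 0.05294 I₀.
I₃ = I₂ cos²(165° − 94°) = 0.05294 I₀ · cos²(71°) = 0.005611 I₀.
I₄ = I₃ cos²(105° − 165°) = 0.005611 I₀ · cos²(60°) = 0.001403 I₀.
That is 0.1403% of the incident intensity.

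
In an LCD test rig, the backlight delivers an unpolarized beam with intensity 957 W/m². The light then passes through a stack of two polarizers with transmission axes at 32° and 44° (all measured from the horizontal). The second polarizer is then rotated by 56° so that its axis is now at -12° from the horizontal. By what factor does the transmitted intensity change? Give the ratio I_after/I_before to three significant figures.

Before rotation:
Unpolarized light through the first polarizer → I₁ = ½ I₀, now polarized at 32°.
I₂ = I₁ cos²(44° − 32°) = 0.5 I₀ · cos²(12°) = 0.4784 I₀.
After rotation:
Unpolarized light through the first polarizer → I₁ = ½ I₀, now polarized at 32°.
I₂ = I₁ cos²(-12° − 32°) = 0.5 I₀ · cos²(44°) = 0.2587 I₀.
Ratio = 0.2587 / 0.4784 = 0.5408.

I_new/I_old ≈ 0.541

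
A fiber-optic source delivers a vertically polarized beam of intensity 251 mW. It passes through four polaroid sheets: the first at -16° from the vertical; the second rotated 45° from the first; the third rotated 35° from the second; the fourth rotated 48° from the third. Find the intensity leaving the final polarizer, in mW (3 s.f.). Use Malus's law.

I ≈ 34.8 mW

By Malus's law, I₁ = 251 mW · cos²(16°) = 231.9 mW.
I₂ = I₁ · cos²(45°) = 231.9 · 0.5 = 116 mW.
I₃ = I₂ · cos²(35°) = 116 · 0.671 = 77.81 mW.
I₄ = I₃ · cos²(48°) = 77.81 · 0.4477 = 34.84 mW.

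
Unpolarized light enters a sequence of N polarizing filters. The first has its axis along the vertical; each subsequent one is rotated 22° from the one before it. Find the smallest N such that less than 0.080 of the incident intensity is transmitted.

N = 14

First polarizer halves the unpolarized light: factor 1/2.
Each further stage multiplies by cos²(22°) = 0.8597.
After N polarizers: T = 0.5·0.8597^(N−1). Require T < 0.080 ⇒ N−1 > ln(0.080/0.5)/ln(0.8597) = 12.12, so N−1 ≥ 13 and N = 14.
Check: N=14 gives T = 0.07003 < 0.080; N=13 gives T = 0.08146.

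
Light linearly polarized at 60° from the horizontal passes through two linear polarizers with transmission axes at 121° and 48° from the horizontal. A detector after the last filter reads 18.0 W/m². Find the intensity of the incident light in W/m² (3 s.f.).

I₀ ≈ 896 W/m²

I₁ = I₀ cos²(121° − 60°) = I₀ cos²(61°) = 0.235 I₀.
I₂ = I₁ cos²(48° − 121°) = 0.235 I₀ · cos²(73°) = 0.02009 I₀.
So 18.0 W/m² = 0.02009 I₀, giving I₀ = 18.0/0.02009 = 895.9 W/m².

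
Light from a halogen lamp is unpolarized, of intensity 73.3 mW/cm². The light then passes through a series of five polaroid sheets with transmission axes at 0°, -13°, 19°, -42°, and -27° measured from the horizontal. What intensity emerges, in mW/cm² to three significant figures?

Unpolarized light through the first polarizer → I₁ = 73.3 mW/cm²/2 = 36.65 mW/cm², polarized at 0°.
I₂ = I₁ · cos²(13°) = 36.65 · 0.9494 = 34.8 mW/cm².
I₃ = I₂ · cos²(32°) = 34.8 · 0.7192 = 25.02 mW/cm².
I₄ = I₃ · cos²(61°) = 25.02 · 0.235 = 5.882 mW/cm².
I₅ = I₄ · cos²(15°) = 5.882 · 0.933 = 5.488 mW/cm².

I ≈ 5.49 mW/cm²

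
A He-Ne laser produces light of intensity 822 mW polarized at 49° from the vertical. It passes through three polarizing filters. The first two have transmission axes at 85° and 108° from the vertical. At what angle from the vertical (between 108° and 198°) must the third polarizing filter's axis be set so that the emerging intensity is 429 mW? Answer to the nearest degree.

I₁ = I₀ cos²(85° − 49°) = I₀ cos²(36°) = 0.6545 I₀.
I₂ = I₁ cos²(108° − 85°) = 0.6545 I₀ · cos²(23°) = 0.5546 I₀.
Target fraction: 429 / 822 mW = 0.5219 of I₀.
Need I₃/I₀ = 0.5219, so cos²(θ − 108°) = 0.5219 / 0.5546 = 0.9411.
θ − 108° = arccos(√0.9411) = 14.1°, giving θ ≈ 108 + 14.1 = 122.1°.

θ ≈ 122°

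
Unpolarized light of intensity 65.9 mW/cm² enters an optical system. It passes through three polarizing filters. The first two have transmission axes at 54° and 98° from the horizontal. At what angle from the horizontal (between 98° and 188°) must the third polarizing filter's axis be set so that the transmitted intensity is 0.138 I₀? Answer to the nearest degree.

θ ≈ 141°

Unpolarized light through the first polarizer → I₁ = ½ I₀, now polarized at 54°.
I₂ = I₁ cos²(98° − 54°) = 0.5 I₀ · cos²(44°) = 0.2587 I₀.
Need I₃/I₀ = 0.138, so cos²(θ − 98°) = 0.138 / 0.2587 = 0.5334.
θ − 98° = arccos(√0.5334) = 43.1°, giving θ ≈ 98 + 43.1 = 141.1°.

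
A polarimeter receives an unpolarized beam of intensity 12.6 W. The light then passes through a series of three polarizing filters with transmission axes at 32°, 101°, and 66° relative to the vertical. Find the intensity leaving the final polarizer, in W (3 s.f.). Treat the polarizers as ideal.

I ≈ 0.543 W

Unpolarized light through the first polarizer → I₁ = 12.6 W/2 = 6.3 W, polarized at 32°.
I₂ = I₁ · cos²(69°) = 6.3 · 0.1284 = 0.8091 W.
I₃ = I₂ · cos²(35°) = 0.8091 · 0.671 = 0.5429 W.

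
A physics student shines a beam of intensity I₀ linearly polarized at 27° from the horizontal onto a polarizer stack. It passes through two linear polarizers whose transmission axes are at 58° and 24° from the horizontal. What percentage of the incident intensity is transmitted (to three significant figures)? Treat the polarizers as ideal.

≈ 50.5%

I₁ = I₀ cos²(58° − 27°) = I₀ cos²(31°) = 0.7347 I₀.
I₂ = I₁ cos²(24° − 58°) = 0.7347 I₀ · cos²(34°) = 0.505 I₀.
That is 50.5% of the incident intensity.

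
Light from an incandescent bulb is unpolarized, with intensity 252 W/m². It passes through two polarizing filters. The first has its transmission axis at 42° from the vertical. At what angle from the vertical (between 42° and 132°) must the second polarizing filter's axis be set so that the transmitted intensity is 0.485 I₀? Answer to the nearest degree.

θ ≈ 52°

Unpolarized light through the first polarizer → I₁ = ½ I₀, now polarized at 42°.
Need I₂/I₀ = 0.485, so cos²(θ − 42°) = 0.485 / 0.5 = 0.97.
θ − 42° = arccos(√0.97) = 10.0°, giving θ ≈ 42 + 10.0 = 52.0°.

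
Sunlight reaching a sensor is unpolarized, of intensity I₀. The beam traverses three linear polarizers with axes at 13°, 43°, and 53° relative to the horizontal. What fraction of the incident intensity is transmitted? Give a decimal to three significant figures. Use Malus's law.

≈ 0.364 I₀

Unpolarized light through the first polarizer → I₁ = ½ I₀, now polarized at 13°.
I₂ = I₁ cos²(43° − 13°) = 0.5 I₀ · cos²(30°) = 0.375 I₀.
I₃ = I₂ cos²(53° − 43°) = 0.375 I₀ · cos²(10°) = 0.3637 I₀.
Transmitted fraction = 0.3637.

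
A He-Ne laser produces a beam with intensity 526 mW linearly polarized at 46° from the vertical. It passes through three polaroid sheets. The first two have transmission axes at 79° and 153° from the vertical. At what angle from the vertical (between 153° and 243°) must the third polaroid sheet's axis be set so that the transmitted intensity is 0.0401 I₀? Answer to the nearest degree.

θ ≈ 183°

By Malus's law, I₁ = I₀ cos²(79° − 46°) = I₀ cos²(33°) = 0.7034 I₀.
I₂ = I₁ cos²(153° − 79°) = 0.7034 I₀ · cos²(74°) = 0.05344 I₀.
Need I₃/I₀ = 0.0401, so cos²(θ − 153°) = 0.0401 / 0.05344 = 0.7504.
θ − 153° = arccos(√0.7504) = 30.0°, giving θ ≈ 153 + 30.0 = 183.0°.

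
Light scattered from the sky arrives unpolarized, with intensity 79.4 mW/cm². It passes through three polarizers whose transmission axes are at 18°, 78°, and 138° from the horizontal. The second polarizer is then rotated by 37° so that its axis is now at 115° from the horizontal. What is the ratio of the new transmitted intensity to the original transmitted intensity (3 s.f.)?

I_new/I_old ≈ 0.201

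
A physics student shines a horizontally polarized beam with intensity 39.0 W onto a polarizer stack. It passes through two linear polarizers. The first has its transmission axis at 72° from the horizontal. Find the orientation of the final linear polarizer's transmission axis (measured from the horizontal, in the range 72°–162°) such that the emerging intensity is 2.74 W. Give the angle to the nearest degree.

θ ≈ 103°

By Malus's law, I₁ = I₀ cos²(72° − 0°) = I₀ cos²(72°) = 0.09549 I₀.
Target fraction: 2.74 / 39.0 W = 0.07026 of I₀.
Need I₂/I₀ = 0.07026, so cos²(θ − 72°) = 0.07026 / 0.09549 = 0.7357.
θ − 72° = arccos(√0.7357) = 30.9°, giving θ ≈ 72 + 30.9 = 102.9°.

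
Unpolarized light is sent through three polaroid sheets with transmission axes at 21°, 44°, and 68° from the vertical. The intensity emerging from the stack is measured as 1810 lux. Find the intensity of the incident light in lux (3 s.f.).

Unpolarized light through the first polarizer → I₁ = ½ I₀, now polarized at 21°.
I₂ = I₁ cos²(44° − 21°) = 0.5 I₀ · cos²(23°) = 0.4237 I₀.
I₃ = I₂ cos²(68° − 44°) = 0.4237 I₀ · cos²(24°) = 0.3536 I₀.
So 1810 lux = 0.3536 I₀, giving I₀ = 1810/0.3536 = 5119 lux.

I₀ ≈ 5120 lux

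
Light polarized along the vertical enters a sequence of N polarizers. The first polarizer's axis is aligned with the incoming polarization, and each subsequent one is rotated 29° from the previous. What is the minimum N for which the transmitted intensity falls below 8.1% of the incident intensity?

N = 11

First polarizer is aligned with the polarization: full transmission.
Each further stage multiplies by cos²(29°) = 0.765.
After N polarizers: T = 0.765^(N−1). Require T < 0.081 ⇒ N−1 > ln(0.081)/ln(0.765) = 9.38, so N−1 ≥ 10 and N = 11.
Check: N=11 gives T = 0.06861 < 0.081; N=10 gives T = 0.08969.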